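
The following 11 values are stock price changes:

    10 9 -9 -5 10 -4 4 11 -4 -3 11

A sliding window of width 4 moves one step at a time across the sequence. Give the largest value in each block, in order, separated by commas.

10, 10, 10, 10, 11, 11, 11, 11

Sliding a size-4 window across the 11 values:
10 9 -9 -5 → max 10
9 -9 -5 10 → max 10
-9 -5 10 -4 → max 10
-5 10 -4 4 → max 10
10 -4 4 11 → max 11
-4 4 11 -4 → max 11
4 11 -4 -3 → max 11
11 -4 -3 11 → max 11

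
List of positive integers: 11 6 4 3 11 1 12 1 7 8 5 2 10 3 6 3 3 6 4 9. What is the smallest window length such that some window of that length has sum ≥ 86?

add 11: running sum 11 < 86
add 6: running sum 17 < 86
add 4: running sum 21 < 86
add 3: running sum 24 < 86
add 11: running sum 35 < 86
add 1: running sum 36 < 86
add 12: running sum 48 < 86
add 1: running sum 49 < 86
add 7: running sum 56 < 86
add 8: running sum 64 < 86
add 5: running sum 69 < 86
add 2: running sum 71 < 86
add 10: running sum 81 < 86
add 3: running sum 84 < 86
add 6: shortest ending here [11, 6, 4, 3, 11, 1, 12, 1, 7, 8, 5, 2, 10, 3, 6] sum 90, len 15
add 3: shortest ending here [11, 6, 4, 3, 11, 1, 12, 1, 7, 8, 5, 2, 10, 3, 6, 3] sum 93, len 16
add 3: shortest ending here [11, 6, 4, 3, 11, 1, 12, 1, 7, 8, 5, 2, 10, 3, 6, 3, 3] sum 96, len 17
add 6: shortest ending here [6, 4, 3, 11, 1, 12, 1, 7, 8, 5, 2, 10, 3, 6, 3, 3, 6] sum 91, len 17
add 4: shortest ending here [4, 3, 11, 1, 12, 1, 7, 8, 5, 2, 10, 3, 6, 3, 3, 6, 4] sum 89, len 17
add 9: shortest ending here [11, 1, 12, 1, 7, 8, 5, 2, 10, 3, 6, 3, 3, 6, 4, 9] sum 91, len 16
Shortest qualifying length: 15.

15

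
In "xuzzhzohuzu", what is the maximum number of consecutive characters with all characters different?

4

add x: [x] len 1
add u: [x, u] len 2
add z: [x, u, z] len 3
add z (repeat z, move left end past it): [z] len 1
add h: [z, h] len 2
add z (repeat z, move left end past it): [h, z] len 2
add o: [h, z, o] len 3
add h (repeat h, move left end past it): [z, o, h] len 3
add u: [z, o, h, u] len 4
add z (repeat z, move left end past it): [o, h, u, z] len 4
add u (repeat u, move left end past it): [z, u] len 2
Longest all-distinct length: 4.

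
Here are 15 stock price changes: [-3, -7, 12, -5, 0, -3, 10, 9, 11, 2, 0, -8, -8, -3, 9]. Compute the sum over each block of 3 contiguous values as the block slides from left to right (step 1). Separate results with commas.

-3 -7 12 → sum 2
-7 12 -5 → sum 0
12 -5 0 → sum 7
-5 0 -3 → sum -8
0 -3 10 → sum 7
-3 10 9 → sum 16
10 9 11 → sum 30
9 11 2 → sum 22
11 2 0 → sum 13
2 0 -8 → sum -6
0 -8 -8 → sum -16
-8 -8 -3 → sum -19
-8 -3 9 → sum -2

2, 0, 7, -8, 7, 16, 30, 22, 13, -6, -16, -19, -2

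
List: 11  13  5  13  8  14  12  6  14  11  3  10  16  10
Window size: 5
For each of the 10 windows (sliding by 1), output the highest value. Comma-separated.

13, 14, 14, 14, 14, 14, 14, 14, 16, 16

11 13 5 13 8 → max 13
13 5 13 8 14 → max 14
5 13 8 14 12 → max 14
13 8 14 12 6 → max 14
8 14 12 6 14 → max 14
14 12 6 14 11 → max 14
12 6 14 11 3 → max 14
6 14 11 3 10 → max 14
14 11 3 10 16 → max 16
11 3 10 16 10 → max 16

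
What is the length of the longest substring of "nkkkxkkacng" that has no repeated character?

[n] len 1
[n, k] len 2
[k] len 1
[k] len 1
[k, x] len 2
[x, k] len 2
[k] len 1
[k, a] len 2
[k, a, c] len 3
[k, a, c, n] len 4
[k, a, c, n, g] len 5
Longest all-distinct length: 5.

5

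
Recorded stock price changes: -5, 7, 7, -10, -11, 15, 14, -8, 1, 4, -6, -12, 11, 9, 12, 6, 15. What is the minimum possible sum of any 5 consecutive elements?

-5 7 7 -10 -11 → sum -12
7 7 -10 -11 15 → sum 8
7 -10 -11 15 14 → sum 15
-10 -11 15 14 -8 → sum 0
-11 15 14 -8 1 → sum 11
15 14 -8 1 4 → sum 26
14 -8 1 4 -6 → sum 5
-8 1 4 -6 -12 → sum -21
1 4 -6 -12 11 → sum -2
4 -6 -12 11 9 → sum 6
-6 -12 11 9 12 → sum 14
-12 11 9 12 6 → sum 26
11 9 12 6 15 → sum 53
Minimum of these is -21.

-21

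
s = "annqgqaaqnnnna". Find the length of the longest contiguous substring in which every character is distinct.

3

add a: [a] len 1
add n: [a, n] len 2
add n (repeat n, move left end past it): [n] len 1
add q: [n, q] len 2
add g: [n, q, g] len 3
add q (repeat q, move left end past it): [g, q] len 2
add a: [g, q, a] len 3
add a (repeat a, move left end past it): [a] len 1
add q: [a, q] len 2
add n: [a, q, n] len 3
add n (repeat n, move left end past it): [n] len 1
add n (repeat n, move left end past it): [n] len 1
add n (repeat n, move left end past it): [n] len 1
add a: [n, a] len 2
Longest all-distinct length: 3.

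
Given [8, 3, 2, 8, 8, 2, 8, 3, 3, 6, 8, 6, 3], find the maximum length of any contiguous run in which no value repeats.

3

add 8: [8] len 1
add 3: [8, 3] len 2
add 2: [8, 3, 2] len 3
add 8 (repeat 8, move left end past it): [3, 2, 8] len 3
add 8 (repeat 8, move left end past it): [8] len 1
add 2: [8, 2] len 2
add 8 (repeat 8, move left end past it): [2, 8] len 2
add 3: [2, 8, 3] len 3
add 3 (repeat 3, move left end past it): [3] len 1
add 6: [3, 6] len 2
add 8: [3, 6, 8] len 3
add 6 (repeat 6, move left end past it): [8, 6] len 2
add 3: [8, 6, 3] len 3
Longest all-distinct length: 3.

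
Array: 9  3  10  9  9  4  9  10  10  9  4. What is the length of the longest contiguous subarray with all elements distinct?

[9] len 1
[9, 3] len 2
[9, 3, 10] len 3
[3, 10, 9] len 3
[9] len 1
[9, 4] len 2
[4, 9] len 2
[4, 9, 10] len 3
[10] len 1
[10, 9] len 2
[10, 9, 4] len 3
Longest all-distinct length: 3.

3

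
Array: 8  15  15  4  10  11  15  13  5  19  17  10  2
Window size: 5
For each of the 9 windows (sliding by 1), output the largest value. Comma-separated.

8 15 15 4 10 → max 15
15 15 4 10 11 → max 15
15 4 10 11 15 → max 15
4 10 11 15 13 → max 15
10 11 15 13 5 → max 15
11 15 13 5 19 → max 19
15 13 5 19 17 → max 19
13 5 19 17 10 → max 19
5 19 17 10 2 → max 19

15, 15, 15, 15, 15, 19, 19, 19, 19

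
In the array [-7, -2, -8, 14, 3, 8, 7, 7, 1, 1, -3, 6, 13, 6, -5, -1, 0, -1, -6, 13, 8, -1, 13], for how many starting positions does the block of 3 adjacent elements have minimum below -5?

-7 -2 -8 → min -8  < -5 ✓
-2 -8 14 → min -8  < -5 ✓
-8 14 3 → min -8  < -5 ✓
14 3 8 → min 3
3 8 7 → min 3
8 7 7 → min 7
7 7 1 → min 1
7 1 1 → min 1
1 1 -3 → min -3
1 -3 6 → min -3
-3 6 13 → min -3
6 13 6 → min 6
13 6 -5 → min -5
6 -5 -1 → min -5
-5 -1 0 → min -5
-1 0 -1 → min -1
0 -1 -6 → min -6  < -5 ✓
-1 -6 13 → min -6  < -5 ✓
-6 13 8 → min -6  < -5 ✓
13 8 -1 → min -1
8 -1 13 → min -1
6 windows satisfy the condition.

6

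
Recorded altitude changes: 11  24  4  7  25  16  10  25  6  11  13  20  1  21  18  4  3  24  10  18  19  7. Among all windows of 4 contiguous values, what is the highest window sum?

11 24 4 7 → sum 46
24 4 7 25 → sum 60
4 7 25 16 → sum 52
7 25 16 10 → sum 58
25 16 10 25 → sum 76
16 10 25 6 → sum 57
10 25 6 11 → sum 52
25 6 11 13 → sum 55
6 11 13 20 → sum 50
11 13 20 1 → sum 45
13 20 1 21 → sum 55
20 1 21 18 → sum 60
1 21 18 4 → sum 44
21 18 4 3 → sum 46
18 4 3 24 → sum 49
4 3 24 10 → sum 41
3 24 10 18 → sum 55
24 10 18 19 → sum 71
10 18 19 7 → sum 54
Highest of these is 76.

76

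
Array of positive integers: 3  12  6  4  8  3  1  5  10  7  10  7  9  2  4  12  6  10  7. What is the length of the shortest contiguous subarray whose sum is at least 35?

4

Extend right; whenever the sum reaches 35, record the length and shrink from the left:
add 3: running sum 3 < 35
add 12: running sum 15 < 35
add 6: running sum 21 < 35
add 4: running sum 25 < 35
add 8: running sum 33 < 35
end 5: [3, 12, 6, 4, 8, 3] sum 36, len 6
end 6: [3, 12, 6, 4, 8, 3, 1] sum 37, len 7
end 7: [12, 6, 4, 8, 3, 1, 5] sum 39, len 7
end 8: [6, 4, 8, 3, 1, 5, 10] sum 37, len 7
end 9: [4, 8, 3, 1, 5, 10, 7] sum 38, len 7
end 10: [3, 1, 5, 10, 7, 10] sum 36, len 6
end 11: [5, 10, 7, 10, 7] sum 39, len 5
end 12: [10, 7, 10, 7, 9] sum 43, len 5
end 13: [7, 10, 7, 9, 2] sum 35, len 5
end 14: [7, 10, 7, 9, 2, 4] sum 39, len 6
end 15: [10, 7, 9, 2, 4, 12] sum 44, len 6
end 16: [7, 9, 2, 4, 12, 6] sum 40, len 6
end 17: [9, 2, 4, 12, 6, 10] sum 43, len 6
end 18: [12, 6, 10, 7] sum 35, len 4
Shortest qualifying length: 4.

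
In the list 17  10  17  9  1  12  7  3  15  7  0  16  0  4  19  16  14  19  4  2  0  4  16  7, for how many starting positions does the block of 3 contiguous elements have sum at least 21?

16

17 10 17 → sum 44  ≥ 21 ✓
10 17 9 → sum 36  ≥ 21 ✓
17 9 1 → sum 27  ≥ 21 ✓
9 1 12 → sum 22  ≥ 21 ✓
1 12 7 → sum 20
12 7 3 → sum 22  ≥ 21 ✓
7 3 15 → sum 25  ≥ 21 ✓
3 15 7 → sum 25  ≥ 21 ✓
15 7 0 → sum 22  ≥ 21 ✓
7 0 16 → sum 23  ≥ 21 ✓
0 16 0 → sum 16
16 0 4 → sum 20
0 4 19 → sum 23  ≥ 21 ✓
4 19 16 → sum 39  ≥ 21 ✓
19 16 14 → sum 49  ≥ 21 ✓
16 14 19 → sum 49  ≥ 21 ✓
14 19 4 → sum 37  ≥ 21 ✓
19 4 2 → sum 25  ≥ 21 ✓
4 2 0 → sum 6
2 0 4 → sum 6
0 4 16 → sum 20
4 16 7 → sum 27  ≥ 21 ✓
16 windows satisfy the condition.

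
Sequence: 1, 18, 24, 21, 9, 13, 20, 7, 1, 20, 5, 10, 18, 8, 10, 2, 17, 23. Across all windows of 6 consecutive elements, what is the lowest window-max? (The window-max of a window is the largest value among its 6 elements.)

18

Each size-6 window and its max:
1 18 24 21 9 13 → max 24
18 24 21 9 13 20 → max 24
24 21 9 13 20 7 → max 24
21 9 13 20 7 1 → max 21
9 13 20 7 1 20 → max 20
13 20 7 1 20 5 → max 20
20 7 1 20 5 10 → max 20
7 1 20 5 10 18 → max 20
1 20 5 10 18 8 → max 20
20 5 10 18 8 10 → max 20
5 10 18 8 10 2 → max 18
10 18 8 10 2 17 → max 18
18 8 10 2 17 23 → max 23
Lowest of these is 18.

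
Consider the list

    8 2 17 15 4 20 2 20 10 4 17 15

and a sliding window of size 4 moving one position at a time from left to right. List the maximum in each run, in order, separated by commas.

17, 17, 20, 20, 20, 20, 20, 20, 17

8 2 17 15 → max 17
2 17 15 4 → max 17
17 15 4 20 → max 20
15 4 20 2 → max 20
4 20 2 20 → max 20
20 2 20 10 → max 20
2 20 10 4 → max 20
20 10 4 17 → max 20
10 4 17 15 → max 17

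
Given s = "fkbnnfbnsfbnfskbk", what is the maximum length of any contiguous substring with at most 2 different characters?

3

[f] 1 distinct, len 1
[f, k] 2 distinct, len 2
[k, b] 2 distinct, len 2
[b, n] 2 distinct, len 2
[b, n, n] 2 distinct, len 3
[n, n, f] 2 distinct, len 3
[f, b] 2 distinct, len 2
[b, n] 2 distinct, len 2
[n, s] 2 distinct, len 2
[s, f] 2 distinct, len 2
[f, b] 2 distinct, len 2
[b, n] 2 distinct, len 2
[n, f] 2 distinct, len 2
[f, s] 2 distinct, len 2
[s, k] 2 distinct, len 2
[k, b] 2 distinct, len 2
[k, b, k] 2 distinct, len 3
Longest length with ≤2 distinct: 3.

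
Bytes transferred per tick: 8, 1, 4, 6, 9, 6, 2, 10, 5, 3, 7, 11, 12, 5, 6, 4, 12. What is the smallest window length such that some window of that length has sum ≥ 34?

4

Extend right; whenever the sum reaches 34, record the length and shrink from the left:
add 8: running sum 8 < 34
add 1: running sum 9 < 34
add 4: running sum 13 < 34
add 6: running sum 19 < 34
add 9: running sum 28 < 34
add 6: shortest ending here [8, 1, 4, 6, 9, 6] sum 34, len 6
add 2: shortest ending here [8, 1, 4, 6, 9, 6, 2] sum 36, len 7
add 10: shortest ending here [4, 6, 9, 6, 2, 10] sum 37, len 6
add 5: shortest ending here [6, 9, 6, 2, 10, 5] sum 38, len 6
add 3: shortest ending here [9, 6, 2, 10, 5, 3] sum 35, len 6
add 7: shortest ending here [9, 6, 2, 10, 5, 3, 7] sum 42, len 7
add 11: shortest ending here [10, 5, 3, 7, 11] sum 36, len 5
add 12: shortest ending here [5, 3, 7, 11, 12] sum 38, len 5
add 5: shortest ending here [7, 11, 12, 5] sum 35, len 4
add 6: shortest ending here [11, 12, 5, 6] sum 34, len 4
add 4: shortest ending here [11, 12, 5, 6, 4] sum 38, len 5
add 12: shortest ending here [12, 5, 6, 4, 12] sum 39, len 5
Shortest qualifying length: 4.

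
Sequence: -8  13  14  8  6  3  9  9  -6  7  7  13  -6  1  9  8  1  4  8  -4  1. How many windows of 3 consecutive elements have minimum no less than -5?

12

-8 13 14 → min -8
13 14 8 → min 8  ≥ -5 ✓
14 8 6 → min 6  ≥ -5 ✓
8 6 3 → min 3  ≥ -5 ✓
6 3 9 → min 3  ≥ -5 ✓
3 9 9 → min 3  ≥ -5 ✓
9 9 -6 → min -6
9 -6 7 → min -6
-6 7 7 → min -6
7 7 13 → min 7  ≥ -5 ✓
7 13 -6 → min -6
13 -6 1 → min -6
-6 1 9 → min -6
1 9 8 → min 1  ≥ -5 ✓
9 8 1 → min 1  ≥ -5 ✓
8 1 4 → min 1  ≥ -5 ✓
1 4 8 → min 1  ≥ -5 ✓
4 8 -4 → min -4  ≥ -5 ✓
8 -4 1 → min -4  ≥ -5 ✓
12 windows satisfy the condition.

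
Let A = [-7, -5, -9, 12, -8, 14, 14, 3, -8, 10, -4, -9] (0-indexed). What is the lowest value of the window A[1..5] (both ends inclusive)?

-9

Elements at indices 1..5: -5, -9, 12, -8, 14
min(-5, -9, 12, -8, 14) = -9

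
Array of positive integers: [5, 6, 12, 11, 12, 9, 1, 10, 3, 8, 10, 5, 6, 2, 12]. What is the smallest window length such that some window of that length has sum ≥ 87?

add 5: running sum 5 < 87
add 6: running sum 11 < 87
add 12: running sum 23 < 87
add 11: running sum 34 < 87
add 12: running sum 46 < 87
add 9: running sum 55 < 87
add 1: running sum 56 < 87
add 10: running sum 66 < 87
add 3: running sum 69 < 87
add 8: running sum 77 < 87
add 10: shortest ending here [5, 6, 12, 11, 12, 9, 1, 10, 3, 8, 10] sum 87, len 11
add 5: shortest ending here [6, 12, 11, 12, 9, 1, 10, 3, 8, 10, 5] sum 87, len 11
add 6: shortest ending here [12, 11, 12, 9, 1, 10, 3, 8, 10, 5, 6] sum 87, len 11
add 2: shortest ending here [12, 11, 12, 9, 1, 10, 3, 8, 10, 5, 6, 2] sum 89, len 12
add 12: shortest ending here [11, 12, 9, 1, 10, 3, 8, 10, 5, 6, 2, 12] sum 89, len 12
Shortest qualifying length: 11.

11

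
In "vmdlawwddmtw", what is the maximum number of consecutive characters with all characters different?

[v] len 1
[v, m] len 2
[v, m, d] len 3
[v, m, d, l] len 4
[v, m, d, l, a] len 5
[v, m, d, l, a, w] len 6
[w] len 1
[w, d] len 2
[d] len 1
[d, m] len 2
[d, m, t] len 3
[d, m, t, w] len 4
Longest all-distinct length: 6.

6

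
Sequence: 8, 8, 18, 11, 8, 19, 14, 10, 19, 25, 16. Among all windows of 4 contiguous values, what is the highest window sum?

70

(8, 8, 18, 11) → sum 45
(8, 18, 11, 8) → sum 45
(18, 11, 8, 19) → sum 56
(11, 8, 19, 14) → sum 52
(8, 19, 14, 10) → sum 51
(19, 14, 10, 19) → sum 62
(14, 10, 19, 25) → sum 68
(10, 19, 25, 16) → sum 70
Highest of these is 70.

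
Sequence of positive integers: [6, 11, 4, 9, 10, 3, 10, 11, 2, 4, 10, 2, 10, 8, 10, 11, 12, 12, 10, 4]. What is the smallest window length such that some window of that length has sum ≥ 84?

9

add 6: running sum 6 < 84
add 11: running sum 17 < 84
add 4: running sum 21 < 84
add 9: running sum 30 < 84
add 10: running sum 40 < 84
add 3: running sum 43 < 84
add 10: running sum 53 < 84
add 11: running sum 64 < 84
add 2: running sum 66 < 84
add 4: running sum 70 < 84
add 10: running sum 80 < 84
add 2: running sum 82 < 84
add 10: shortest ending here [11, 4, 9, 10, 3, 10, 11, 2, 4, 10, 2, 10] sum 86, len 12
add 8: shortest ending here [11, 4, 9, 10, 3, 10, 11, 2, 4, 10, 2, 10, 8] sum 94, len 13
add 10: shortest ending here [9, 10, 3, 10, 11, 2, 4, 10, 2, 10, 8, 10] sum 89, len 12
add 11: shortest ending here [10, 3, 10, 11, 2, 4, 10, 2, 10, 8, 10, 11] sum 91, len 12
add 12: shortest ending here [10, 11, 2, 4, 10, 2, 10, 8, 10, 11, 12] sum 90, len 11
add 12: shortest ending here [11, 2, 4, 10, 2, 10, 8, 10, 11, 12, 12] sum 92, len 11
add 10: shortest ending here [10, 2, 10, 8, 10, 11, 12, 12, 10] sum 85, len 9
add 4: shortest ending here [10, 2, 10, 8, 10, 11, 12, 12, 10, 4] sum 89, len 10
Shortest qualifying length: 9.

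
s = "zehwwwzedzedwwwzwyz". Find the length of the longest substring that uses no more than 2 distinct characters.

[z] 1 distinct, len 1
[z, e] 2 distinct, len 2
[e, h] 2 distinct, len 2
[h, w] 2 distinct, len 2
[h, w, w] 2 distinct, len 3
[h, w, w, w] 2 distinct, len 4
[w, w, w, z] 2 distinct, len 4
[z, e] 2 distinct, len 2
[e, d] 2 distinct, len 2
[d, z] 2 distinct, len 2
[z, e] 2 distinct, len 2
[e, d] 2 distinct, len 2
[d, w] 2 distinct, len 2
[d, w, w] 2 distinct, len 3
[d, w, w, w] 2 distinct, len 4
[w, w, w, z] 2 distinct, len 4
[w, w, w, z, w] 2 distinct, len 5
[w, y] 2 distinct, len 2
[y, z] 2 distinct, len 2
Longest length with ≤2 distinct: 5.

5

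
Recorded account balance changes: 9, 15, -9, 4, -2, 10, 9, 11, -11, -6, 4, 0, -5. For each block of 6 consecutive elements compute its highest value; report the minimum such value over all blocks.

Each size-6 window and its max:
(9, 15, -9, 4, -2, 10) → max 15
(15, -9, 4, -2, 10, 9) → max 15
(-9, 4, -2, 10, 9, 11) → max 11
(4, -2, 10, 9, 11, -11) → max 11
(-2, 10, 9, 11, -11, -6) → max 11
(10, 9, 11, -11, -6, 4) → max 11
(9, 11, -11, -6, 4, 0) → max 11
(11, -11, -6, 4, 0, -5) → max 11
Minimum of these is 11.

11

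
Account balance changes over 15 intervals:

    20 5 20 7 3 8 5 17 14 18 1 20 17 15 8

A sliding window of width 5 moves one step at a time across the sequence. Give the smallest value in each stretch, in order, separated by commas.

3, 3, 3, 3, 3, 5, 1, 1, 1, 1, 1

20 5 20 7 3 → min 3
5 20 7 3 8 → min 3
20 7 3 8 5 → min 3
7 3 8 5 17 → min 3
3 8 5 17 14 → min 3
8 5 17 14 18 → min 5
5 17 14 18 1 → min 1
17 14 18 1 20 → min 1
14 18 1 20 17 → min 1
18 1 20 17 15 → min 1
1 20 17 15 8 → min 1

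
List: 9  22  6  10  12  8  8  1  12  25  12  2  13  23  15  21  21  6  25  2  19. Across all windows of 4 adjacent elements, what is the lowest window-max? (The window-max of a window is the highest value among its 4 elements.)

12

[9, 22, 6, 10] → max 22
[22, 6, 10, 12] → max 22
[6, 10, 12, 8] → max 12
[10, 12, 8, 8] → max 12
[12, 8, 8, 1] → max 12
[8, 8, 1, 12] → max 12
[8, 1, 12, 25] → max 25
[1, 12, 25, 12] → max 25
[12, 25, 12, 2] → max 25
[25, 12, 2, 13] → max 25
[12, 2, 13, 23] → max 23
[2, 13, 23, 15] → max 23
[13, 23, 15, 21] → max 23
[23, 15, 21, 21] → max 23
[15, 21, 21, 6] → max 21
[21, 21, 6, 25] → max 25
[21, 6, 25, 2] → max 25
[6, 25, 2, 19] → max 25
Lowest of these is 12.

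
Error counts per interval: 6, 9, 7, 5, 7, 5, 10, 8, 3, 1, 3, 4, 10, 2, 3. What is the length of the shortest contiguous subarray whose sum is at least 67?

Extend right; whenever the sum reaches 67, record the length and shrink from the left:
add 6: running sum 6 < 67
add 9: running sum 15 < 67
add 7: running sum 22 < 67
add 5: running sum 27 < 67
add 7: running sum 34 < 67
add 5: running sum 39 < 67
add 10: running sum 49 < 67
add 8: running sum 57 < 67
add 3: running sum 60 < 67
add 1: running sum 61 < 67
add 3: running sum 64 < 67
add 4: shortest ending here [6, 9, 7, 5, 7, 5, 10, 8, 3, 1, 3, 4] sum 68, len 12
add 10: shortest ending here [9, 7, 5, 7, 5, 10, 8, 3, 1, 3, 4, 10] sum 72, len 12
add 2: shortest ending here [9, 7, 5, 7, 5, 10, 8, 3, 1, 3, 4, 10, 2] sum 74, len 13
add 3: shortest ending here [7, 5, 7, 5, 10, 8, 3, 1, 3, 4, 10, 2, 3] sum 68, len 13
Shortest qualifying length: 12.

12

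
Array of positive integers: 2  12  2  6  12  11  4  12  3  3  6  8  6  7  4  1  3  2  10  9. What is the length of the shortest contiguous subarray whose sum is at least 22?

2

add 2: running sum 2 < 22
add 12: running sum 14 < 22
add 2: running sum 16 < 22
add 6: shortest ending here [2, 12, 2, 6] sum 22, len 4
add 12: shortest ending here [12, 2, 6, 12] sum 32, len 4
add 11: shortest ending here [12, 11] sum 23, len 2
add 4: shortest ending here [12, 11, 4] sum 27, len 3
add 12: shortest ending here [11, 4, 12] sum 27, len 3
add 3: shortest ending here [11, 4, 12, 3] sum 30, len 4
add 3: shortest ending here [4, 12, 3, 3] sum 22, len 4
add 6: shortest ending here [12, 3, 3, 6] sum 24, len 4
add 8: shortest ending here [12, 3, 3, 6, 8] sum 32, len 5
add 6: shortest ending here [3, 6, 8, 6] sum 23, len 4
add 7: shortest ending here [6, 8, 6, 7] sum 27, len 4
add 4: shortest ending here [8, 6, 7, 4] sum 25, len 4
add 1: shortest ending here [8, 6, 7, 4, 1] sum 26, len 5
add 3: shortest ending here [8, 6, 7, 4, 1, 3] sum 29, len 6
add 2: shortest ending here [6, 7, 4, 1, 3, 2] sum 23, len 6
add 10: shortest ending here [7, 4, 1, 3, 2, 10] sum 27, len 6
add 9: shortest ending here [3, 2, 10, 9] sum 24, len 4
Shortest qualifying length: 2.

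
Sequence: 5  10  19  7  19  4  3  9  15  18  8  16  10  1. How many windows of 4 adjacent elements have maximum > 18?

(5, 10, 19, 7) → max 19  > 18 ✓
(10, 19, 7, 19) → max 19  > 18 ✓
(19, 7, 19, 4) → max 19  > 18 ✓
(7, 19, 4, 3) → max 19  > 18 ✓
(19, 4, 3, 9) → max 19  > 18 ✓
(4, 3, 9, 15) → max 15
(3, 9, 15, 18) → max 18
(9, 15, 18, 8) → max 18
(15, 18, 8, 16) → max 18
(18, 8, 16, 10) → max 18
(8, 16, 10, 1) → max 16
5 windows satisfy the condition.

5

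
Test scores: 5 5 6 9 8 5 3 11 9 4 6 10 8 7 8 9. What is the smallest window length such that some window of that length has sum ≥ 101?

add 5: running sum 5 < 101
add 5: running sum 10 < 101
add 6: running sum 16 < 101
add 9: running sum 25 < 101
add 8: running sum 33 < 101
add 5: running sum 38 < 101
add 3: running sum 41 < 101
add 11: running sum 52 < 101
add 9: running sum 61 < 101
add 4: running sum 65 < 101
add 6: running sum 71 < 101
add 10: running sum 81 < 101
add 8: running sum 89 < 101
add 7: running sum 96 < 101
add 8: shortest ending here [5, 5, 6, 9, 8, 5, 3, 11, 9, 4, 6, 10, 8, 7, 8] sum 104, len 15
add 9: shortest ending here [6, 9, 8, 5, 3, 11, 9, 4, 6, 10, 8, 7, 8, 9] sum 103, len 14
Shortest qualifying length: 14.

14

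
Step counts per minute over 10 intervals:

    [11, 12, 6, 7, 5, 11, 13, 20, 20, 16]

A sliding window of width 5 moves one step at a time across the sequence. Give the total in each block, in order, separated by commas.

41, 41, 42, 56, 69, 80

Sliding a size-5 window across the 10 values:
[11, 12, 6, 7, 5] → sum 41
[12, 6, 7, 5, 11] → sum 41
[6, 7, 5, 11, 13] → sum 42
[7, 5, 11, 13, 20] → sum 56
[5, 11, 13, 20, 20] → sum 69
[11, 13, 20, 20, 16] → sum 80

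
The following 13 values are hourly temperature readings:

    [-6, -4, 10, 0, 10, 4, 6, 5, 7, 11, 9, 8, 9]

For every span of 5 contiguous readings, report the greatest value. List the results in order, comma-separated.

10, 10, 10, 10, 10, 11, 11, 11, 11

-6 -4 10 0 10 → max 10
-4 10 0 10 4 → max 10
10 0 10 4 6 → max 10
0 10 4 6 5 → max 10
10 4 6 5 7 → max 10
4 6 5 7 11 → max 11
6 5 7 11 9 → max 11
5 7 11 9 8 → max 11
7 11 9 8 9 → max 11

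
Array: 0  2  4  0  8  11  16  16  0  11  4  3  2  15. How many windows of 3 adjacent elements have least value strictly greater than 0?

5

0 2 4 → min 0
2 4 0 → min 0
4 0 8 → min 0
0 8 11 → min 0
8 11 16 → min 8  > 0 ✓
11 16 16 → min 11  > 0 ✓
16 16 0 → min 0
16 0 11 → min 0
0 11 4 → min 0
11 4 3 → min 3  > 0 ✓
4 3 2 → min 2  > 0 ✓
3 2 15 → min 2  > 0 ✓
5 windows satisfy the condition.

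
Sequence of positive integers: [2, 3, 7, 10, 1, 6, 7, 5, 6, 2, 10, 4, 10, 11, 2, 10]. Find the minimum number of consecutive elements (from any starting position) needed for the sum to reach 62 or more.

10

add 2: running sum 2 < 62
add 3: running sum 5 < 62
add 7: running sum 12 < 62
add 10: running sum 22 < 62
add 1: running sum 23 < 62
add 6: running sum 29 < 62
add 7: running sum 36 < 62
add 5: running sum 41 < 62
add 6: running sum 47 < 62
add 2: running sum 49 < 62
add 10: running sum 59 < 62
end 11: [2, 3, 7, 10, 1, 6, 7, 5, 6, 2, 10, 4] sum 63, len 12
end 12: [7, 10, 1, 6, 7, 5, 6, 2, 10, 4, 10] sum 68, len 11
end 13: [1, 6, 7, 5, 6, 2, 10, 4, 10, 11] sum 62, len 10
end 14: [6, 7, 5, 6, 2, 10, 4, 10, 11, 2] sum 63, len 10
end 15: [7, 5, 6, 2, 10, 4, 10, 11, 2, 10] sum 67, len 10
Shortest qualifying length: 10.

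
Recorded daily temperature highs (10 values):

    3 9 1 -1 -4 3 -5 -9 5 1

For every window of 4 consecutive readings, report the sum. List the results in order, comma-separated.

3 9 1 -1 → sum 12
9 1 -1 -4 → sum 5
1 -1 -4 3 → sum -1
-1 -4 3 -5 → sum -7
-4 3 -5 -9 → sum -15
3 -5 -9 5 → sum -6
-5 -9 5 1 → sum -8

12, 5, -1, -7, -15, -6, -8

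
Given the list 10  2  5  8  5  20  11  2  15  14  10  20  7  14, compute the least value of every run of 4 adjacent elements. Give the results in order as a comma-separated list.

Sliding a size-4 window across the 14 values:
(10, 2, 5, 8) → min 2
(2, 5, 8, 5) → min 2
(5, 8, 5, 20) → min 5
(8, 5, 20, 11) → min 5
(5, 20, 11, 2) → min 2
(20, 11, 2, 15) → min 2
(11, 2, 15, 14) → min 2
(2, 15, 14, 10) → min 2
(15, 14, 10, 20) → min 10
(14, 10, 20, 7) → min 7
(10, 20, 7, 14) → min 7

2, 2, 5, 5, 2, 2, 2, 2, 10, 7, 7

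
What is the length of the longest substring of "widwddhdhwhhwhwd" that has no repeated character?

3

[w] len 1
[w, i] len 2
[w, i, d] len 3
[i, d, w] len 3
[w, d] len 2
[d] len 1
[d, h] len 2
[h, d] len 2
[d, h] len 2
[d, h, w] len 3
[w, h] len 2
[h] len 1
[h, w] len 2
[w, h] len 2
[h, w] len 2
[h, w, d] len 3
Longest all-distinct length: 3.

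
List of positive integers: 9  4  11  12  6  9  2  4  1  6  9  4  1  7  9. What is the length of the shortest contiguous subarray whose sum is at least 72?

add 9: running sum 9 < 72
add 4: running sum 13 < 72
add 11: running sum 24 < 72
add 12: running sum 36 < 72
add 6: running sum 42 < 72
add 9: running sum 51 < 72
add 2: running sum 53 < 72
add 4: running sum 57 < 72
add 1: running sum 58 < 72
add 6: running sum 64 < 72
end 10: [9, 4, 11, 12, 6, 9, 2, 4, 1, 6, 9] sum 73, len 11
end 11: [9, 4, 11, 12, 6, 9, 2, 4, 1, 6, 9, 4] sum 77, len 12
end 12: [9, 4, 11, 12, 6, 9, 2, 4, 1, 6, 9, 4, 1] sum 78, len 13
end 13: [11, 12, 6, 9, 2, 4, 1, 6, 9, 4, 1, 7] sum 72, len 12
end 14: [11, 12, 6, 9, 2, 4, 1, 6, 9, 4, 1, 7, 9] sum 81, len 13
Shortest qualifying length: 11.

11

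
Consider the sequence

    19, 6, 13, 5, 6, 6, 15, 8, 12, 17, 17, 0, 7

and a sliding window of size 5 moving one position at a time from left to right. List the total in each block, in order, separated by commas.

49, 36, 45, 40, 47, 58, 69, 54, 53

(19, 6, 13, 5, 6) → sum 49
(6, 13, 5, 6, 6) → sum 36
(13, 5, 6, 6, 15) → sum 45
(5, 6, 6, 15, 8) → sum 40
(6, 6, 15, 8, 12) → sum 47
(6, 15, 8, 12, 17) → sum 58
(15, 8, 12, 17, 17) → sum 69
(8, 12, 17, 17, 0) → sum 54
(12, 17, 17, 0, 7) → sum 53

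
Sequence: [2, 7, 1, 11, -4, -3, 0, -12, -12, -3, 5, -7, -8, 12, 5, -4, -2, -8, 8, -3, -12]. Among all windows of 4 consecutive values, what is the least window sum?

-27

2 7 1 11 → sum 21
7 1 11 -4 → sum 15
1 11 -4 -3 → sum 5
11 -4 -3 0 → sum 4
-4 -3 0 -12 → sum -19
-3 0 -12 -12 → sum -27
0 -12 -12 -3 → sum -27
-12 -12 -3 5 → sum -22
-12 -3 5 -7 → sum -17
-3 5 -7 -8 → sum -13
5 -7 -8 12 → sum 2
-7 -8 12 5 → sum 2
-8 12 5 -4 → sum 5
12 5 -4 -2 → sum 11
5 -4 -2 -8 → sum -9
-4 -2 -8 8 → sum -6
-2 -8 8 -3 → sum -5
-8 8 -3 -12 → sum -15
Least of these is -27.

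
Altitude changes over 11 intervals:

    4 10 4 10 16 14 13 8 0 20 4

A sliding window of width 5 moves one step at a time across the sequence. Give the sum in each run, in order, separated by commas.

Sliding a size-5 window across the 11 values:
[4, 10, 4, 10, 16] → sum 44
[10, 4, 10, 16, 14] → sum 54
[4, 10, 16, 14, 13] → sum 57
[10, 16, 14, 13, 8] → sum 61
[16, 14, 13, 8, 0] → sum 51
[14, 13, 8, 0, 20] → sum 55
[13, 8, 0, 20, 4] → sum 45

44, 54, 57, 61, 51, 55, 45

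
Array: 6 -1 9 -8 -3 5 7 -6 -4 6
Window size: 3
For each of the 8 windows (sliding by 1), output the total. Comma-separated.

14, 0, -2, -6, 9, 6, -3, -4

6 -1 9 → sum 14
-1 9 -8 → sum 0
9 -8 -3 → sum -2
-8 -3 5 → sum -6
-3 5 7 → sum 9
5 7 -6 → sum 6
7 -6 -4 → sum -3
-6 -4 6 → sum -4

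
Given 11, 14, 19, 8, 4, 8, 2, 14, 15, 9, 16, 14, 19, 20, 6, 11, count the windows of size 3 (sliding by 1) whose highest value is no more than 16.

7

(11, 14, 19) → max 19
(14, 19, 8) → max 19
(19, 8, 4) → max 19
(8, 4, 8) → max 8  ≤ 16 ✓
(4, 8, 2) → max 8  ≤ 16 ✓
(8, 2, 14) → max 14  ≤ 16 ✓
(2, 14, 15) → max 15  ≤ 16 ✓
(14, 15, 9) → max 15  ≤ 16 ✓
(15, 9, 16) → max 16  ≤ 16 ✓
(9, 16, 14) → max 16  ≤ 16 ✓
(16, 14, 19) → max 19
(14, 19, 20) → max 20
(19, 20, 6) → max 20
(20, 6, 11) → max 20
7 windows satisfy the condition.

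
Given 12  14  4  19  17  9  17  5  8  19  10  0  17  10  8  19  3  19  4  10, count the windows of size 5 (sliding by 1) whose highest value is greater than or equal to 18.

14

[12, 14, 4, 19, 17] → max 19  ≥ 18 ✓
[14, 4, 19, 17, 9] → max 19  ≥ 18 ✓
[4, 19, 17, 9, 17] → max 19  ≥ 18 ✓
[19, 17, 9, 17, 5] → max 19  ≥ 18 ✓
[17, 9, 17, 5, 8] → max 17
[9, 17, 5, 8, 19] → max 19  ≥ 18 ✓
[17, 5, 8, 19, 10] → max 19  ≥ 18 ✓
[5, 8, 19, 10, 0] → max 19  ≥ 18 ✓
[8, 19, 10, 0, 17] → max 19  ≥ 18 ✓
[19, 10, 0, 17, 10] → max 19  ≥ 18 ✓
[10, 0, 17, 10, 8] → max 17
[0, 17, 10, 8, 19] → max 19  ≥ 18 ✓
[17, 10, 8, 19, 3] → max 19  ≥ 18 ✓
[10, 8, 19, 3, 19] → max 19  ≥ 18 ✓
[8, 19, 3, 19, 4] → max 19  ≥ 18 ✓
[19, 3, 19, 4, 10] → max 19  ≥ 18 ✓
14 windows satisfy the condition.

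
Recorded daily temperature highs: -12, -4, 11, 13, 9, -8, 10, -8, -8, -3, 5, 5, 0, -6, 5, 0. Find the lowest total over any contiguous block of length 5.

Window sums for each of the 12 positions:
-12 -4 11 13 9 → sum 17
-4 11 13 9 -8 → sum 21
11 13 9 -8 10 → sum 35
13 9 -8 10 -8 → sum 16
9 -8 10 -8 -8 → sum -5
-8 10 -8 -8 -3 → sum -17
10 -8 -8 -3 5 → sum -4
-8 -8 -3 5 5 → sum -9
-8 -3 5 5 0 → sum -1
-3 5 5 0 -6 → sum 1
5 5 0 -6 5 → sum 9
5 0 -6 5 0 → sum 4
Lowest of these is -17.

-17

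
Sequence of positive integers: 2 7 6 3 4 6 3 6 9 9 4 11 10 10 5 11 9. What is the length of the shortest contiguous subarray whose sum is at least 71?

9

add 2: running sum 2 < 71
add 7: running sum 9 < 71
add 6: running sum 15 < 71
add 3: running sum 18 < 71
add 4: running sum 22 < 71
add 6: running sum 28 < 71
add 3: running sum 31 < 71
add 6: running sum 37 < 71
add 9: running sum 46 < 71
add 9: running sum 55 < 71
add 4: running sum 59 < 71
add 11: running sum 70 < 71
end 12: [6, 3, 4, 6, 3, 6, 9, 9, 4, 11, 10] sum 71, len 11
end 13: [4, 6, 3, 6, 9, 9, 4, 11, 10, 10] sum 72, len 10
end 14: [6, 3, 6, 9, 9, 4, 11, 10, 10, 5] sum 73, len 10
end 15: [6, 9, 9, 4, 11, 10, 10, 5, 11] sum 75, len 9
end 16: [9, 9, 4, 11, 10, 10, 5, 11, 9] sum 78, len 9
Shortest qualifying length: 9.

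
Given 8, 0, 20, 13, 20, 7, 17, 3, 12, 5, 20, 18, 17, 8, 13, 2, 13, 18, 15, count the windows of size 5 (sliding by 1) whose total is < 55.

[8, 0, 20, 13, 20] → sum 61
[0, 20, 13, 20, 7] → sum 60
[20, 13, 20, 7, 17] → sum 77
[13, 20, 7, 17, 3] → sum 60
[20, 7, 17, 3, 12] → sum 59
[7, 17, 3, 12, 5] → sum 44  < 55 ✓
[17, 3, 12, 5, 20] → sum 57
[3, 12, 5, 20, 18] → sum 58
[12, 5, 20, 18, 17] → sum 72
[5, 20, 18, 17, 8] → sum 68
[20, 18, 17, 8, 13] → sum 76
[18, 17, 8, 13, 2] → sum 58
[17, 8, 13, 2, 13] → sum 53  < 55 ✓
[8, 13, 2, 13, 18] → sum 54  < 55 ✓
[13, 2, 13, 18, 15] → sum 61
3 windows satisfy the condition.

3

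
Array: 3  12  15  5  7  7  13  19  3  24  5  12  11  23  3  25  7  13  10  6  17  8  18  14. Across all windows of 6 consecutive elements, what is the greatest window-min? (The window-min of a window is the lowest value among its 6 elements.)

6

Each size-6 window and its min:
3 12 15 5 7 7 → min 3
12 15 5 7 7 13 → min 5
15 5 7 7 13 19 → min 5
5 7 7 13 19 3 → min 3
7 7 13 19 3 24 → min 3
7 13 19 3 24 5 → min 3
13 19 3 24 5 12 → min 3
19 3 24 5 12 11 → min 3
3 24 5 12 11 23 → min 3
24 5 12 11 23 3 → min 3
5 12 11 23 3 25 → min 3
12 11 23 3 25 7 → min 3
11 23 3 25 7 13 → min 3
23 3 25 7 13 10 → min 3
3 25 7 13 10 6 → min 3
25 7 13 10 6 17 → min 6
7 13 10 6 17 8 → min 6
13 10 6 17 8 18 → min 6
10 6 17 8 18 14 → min 6
Greatest of these is 6.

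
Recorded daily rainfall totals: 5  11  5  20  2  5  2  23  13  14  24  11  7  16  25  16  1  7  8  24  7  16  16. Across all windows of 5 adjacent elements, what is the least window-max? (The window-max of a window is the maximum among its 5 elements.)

20

Each size-5 window and its max:
5 11 5 20 2 → max 20
11 5 20 2 5 → max 20
5 20 2 5 2 → max 20
20 2 5 2 23 → max 23
2 5 2 23 13 → max 23
5 2 23 13 14 → max 23
2 23 13 14 24 → max 24
23 13 14 24 11 → max 24
13 14 24 11 7 → max 24
14 24 11 7 16 → max 24
24 11 7 16 25 → max 25
11 7 16 25 16 → max 25
7 16 25 16 1 → max 25
16 25 16 1 7 → max 25
25 16 1 7 8 → max 25
16 1 7 8 24 → max 24
1 7 8 24 7 → max 24
7 8 24 7 16 → max 24
8 24 7 16 16 → max 24
Least of these is 20.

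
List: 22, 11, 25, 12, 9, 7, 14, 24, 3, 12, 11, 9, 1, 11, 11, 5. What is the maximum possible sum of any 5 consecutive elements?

Each size-5 window and its sum:
[22, 11, 25, 12, 9] → sum 79
[11, 25, 12, 9, 7] → sum 64
[25, 12, 9, 7, 14] → sum 67
[12, 9, 7, 14, 24] → sum 66
[9, 7, 14, 24, 3] → sum 57
[7, 14, 24, 3, 12] → sum 60
[14, 24, 3, 12, 11] → sum 64
[24, 3, 12, 11, 9] → sum 59
[3, 12, 11, 9, 1] → sum 36
[12, 11, 9, 1, 11] → sum 44
[11, 9, 1, 11, 11] → sum 43
[9, 1, 11, 11, 5] → sum 37
Maximum of these is 79.

79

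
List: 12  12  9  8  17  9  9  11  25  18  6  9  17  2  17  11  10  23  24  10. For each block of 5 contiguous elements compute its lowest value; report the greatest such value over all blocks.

10

Each size-5 window and its min:
12 12 9 8 17 → min 8
12 9 8 17 9 → min 8
9 8 17 9 9 → min 8
8 17 9 9 11 → min 8
17 9 9 11 25 → min 9
9 9 11 25 18 → min 9
9 11 25 18 6 → min 6
11 25 18 6 9 → min 6
25 18 6 9 17 → min 6
18 6 9 17 2 → min 2
6 9 17 2 17 → min 2
9 17 2 17 11 → min 2
17 2 17 11 10 → min 2
2 17 11 10 23 → min 2
17 11 10 23 24 → min 10
11 10 23 24 10 → min 10
Greatest of these is 10.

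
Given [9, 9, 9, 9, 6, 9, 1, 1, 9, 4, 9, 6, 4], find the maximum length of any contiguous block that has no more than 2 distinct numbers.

Extend right; when distinct count exceeds 2, shrink from the left:
add 9: window [9] (1 distinct), len 1
add 9: window [9, 9] (1 distinct), len 2
add 9: window [9, 9, 9] (1 distinct), len 3
add 9: window [9, 9, 9, 9] (1 distinct), len 4
add 6: window [9, 9, 9, 9, 6] (2 distinct), len 5
add 9: window [9, 9, 9, 9, 6, 9] (2 distinct), len 6
add 1: window [9, 1] (2 distinct), len 2
add 1: window [9, 1, 1] (2 distinct), len 3
add 9: window [9, 1, 1, 9] (2 distinct), len 4
add 4: window [9, 4] (2 distinct), len 2
add 9: window [9, 4, 9] (2 distinct), len 3
add 6: window [9, 6] (2 distinct), len 2
add 4: window [6, 4] (2 distinct), len 2
Longest length with ≤2 distinct: 6.

6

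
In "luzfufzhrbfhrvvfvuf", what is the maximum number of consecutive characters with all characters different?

add l: [l] len 1
add u: [l, u] len 2
add z: [l, u, z] len 3
add f: [l, u, z, f] len 4
add u (repeat u, move left end past it): [z, f, u] len 3
add f (repeat f, move left end past it): [u, f] len 2
add z: [u, f, z] len 3
add h: [u, f, z, h] len 4
add r: [u, f, z, h, r] len 5
add b: [u, f, z, h, r, b] len 6
add f (repeat f, move left end past it): [z, h, r, b, f] len 5
add h (repeat h, move left end past it): [r, b, f, h] len 4
add r (repeat r, move left end past it): [b, f, h, r] len 4
add v: [b, f, h, r, v] len 5
add v (repeat v, move left end past it): [v] len 1
add f: [v, f] len 2
add v (repeat v, move left end past it): [f, v] len 2
add u: [f, v, u] len 3
add f (repeat f, move left end past it): [v, u, f] len 3
Longest all-distinct length: 6.

6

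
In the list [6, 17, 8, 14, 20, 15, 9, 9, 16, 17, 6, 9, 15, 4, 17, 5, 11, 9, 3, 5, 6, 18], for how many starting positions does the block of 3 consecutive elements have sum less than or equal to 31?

9

(6, 17, 8) → sum 31  ≤ 31 ✓
(17, 8, 14) → sum 39
(8, 14, 20) → sum 42
(14, 20, 15) → sum 49
(20, 15, 9) → sum 44
(15, 9, 9) → sum 33
(9, 9, 16) → sum 34
(9, 16, 17) → sum 42
(16, 17, 6) → sum 39
(17, 6, 9) → sum 32
(6, 9, 15) → sum 30  ≤ 31 ✓
(9, 15, 4) → sum 28  ≤ 31 ✓
(15, 4, 17) → sum 36
(4, 17, 5) → sum 26  ≤ 31 ✓
(17, 5, 11) → sum 33
(5, 11, 9) → sum 25  ≤ 31 ✓
(11, 9, 3) → sum 23  ≤ 31 ✓
(9, 3, 5) → sum 17  ≤ 31 ✓
(3, 5, 6) → sum 14  ≤ 31 ✓
(5, 6, 18) → sum 29  ≤ 31 ✓
9 windows satisfy the condition.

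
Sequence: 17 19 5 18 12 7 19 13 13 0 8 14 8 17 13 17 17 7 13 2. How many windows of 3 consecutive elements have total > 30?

13

17 19 5 → sum 41  > 30 ✓
19 5 18 → sum 42  > 30 ✓
5 18 12 → sum 35  > 30 ✓
18 12 7 → sum 37  > 30 ✓
12 7 19 → sum 38  > 30 ✓
7 19 13 → sum 39  > 30 ✓
19 13 13 → sum 45  > 30 ✓
13 13 0 → sum 26
13 0 8 → sum 21
0 8 14 → sum 22
8 14 8 → sum 30
14 8 17 → sum 39  > 30 ✓
8 17 13 → sum 38  > 30 ✓
17 13 17 → sum 47  > 30 ✓
13 17 17 → sum 47  > 30 ✓
17 17 7 → sum 41  > 30 ✓
17 7 13 → sum 37  > 30 ✓
7 13 2 → sum 22
13 windows satisfy the condition.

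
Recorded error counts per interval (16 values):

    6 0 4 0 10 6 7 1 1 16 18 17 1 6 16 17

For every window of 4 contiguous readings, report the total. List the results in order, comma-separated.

6 0 4 0 → sum 10
0 4 0 10 → sum 14
4 0 10 6 → sum 20
0 10 6 7 → sum 23
10 6 7 1 → sum 24
6 7 1 1 → sum 15
7 1 1 16 → sum 25
1 1 16 18 → sum 36
1 16 18 17 → sum 52
16 18 17 1 → sum 52
18 17 1 6 → sum 42
17 1 6 16 → sum 40
1 6 16 17 → sum 40

10, 14, 20, 23, 24, 15, 25, 36, 52, 52, 42, 40, 40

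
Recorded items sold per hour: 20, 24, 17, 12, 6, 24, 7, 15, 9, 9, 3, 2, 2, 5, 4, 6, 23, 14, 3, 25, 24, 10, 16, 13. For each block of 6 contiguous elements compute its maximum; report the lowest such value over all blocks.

Each size-6 window and its max:
20 24 17 12 6 24 → max 24
24 17 12 6 24 7 → max 24
17 12 6 24 7 15 → max 24
12 6 24 7 15 9 → max 24
6 24 7 15 9 9 → max 24
24 7 15 9 9 3 → max 24
7 15 9 9 3 2 → max 15
15 9 9 3 2 2 → max 15
9 9 3 2 2 5 → max 9
9 3 2 2 5 4 → max 9
3 2 2 5 4 6 → max 6
2 2 5 4 6 23 → max 23
2 5 4 6 23 14 → max 23
5 4 6 23 14 3 → max 23
4 6 23 14 3 25 → max 25
6 23 14 3 25 24 → max 25
23 14 3 25 24 10 → max 25
14 3 25 24 10 16 → max 25
3 25 24 10 16 13 → max 25
Lowest of these is 6.

6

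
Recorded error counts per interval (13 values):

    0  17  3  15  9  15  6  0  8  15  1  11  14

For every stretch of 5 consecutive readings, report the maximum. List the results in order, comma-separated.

Sliding a size-5 window across the 13 values:
0 17 3 15 9 → max 17
17 3 15 9 15 → max 17
3 15 9 15 6 → max 15
15 9 15 6 0 → max 15
9 15 6 0 8 → max 15
15 6 0 8 15 → max 15
6 0 8 15 1 → max 15
0 8 15 1 11 → max 15
8 15 1 11 14 → max 15

17, 17, 15, 15, 15, 15, 15, 15, 15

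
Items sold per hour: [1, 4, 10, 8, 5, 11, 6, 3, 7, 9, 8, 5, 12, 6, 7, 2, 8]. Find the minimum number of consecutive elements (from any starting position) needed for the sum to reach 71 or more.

Extend right; whenever the sum reaches 71, record the length and shrink from the left:
add 1: running sum 1 < 71
add 4: running sum 5 < 71
add 10: running sum 15 < 71
add 8: running sum 23 < 71
add 5: running sum 28 < 71
add 11: running sum 39 < 71
add 6: running sum 45 < 71
add 3: running sum 48 < 71
add 7: running sum 55 < 71
add 9: running sum 64 < 71
end 10: [4, 10, 8, 5, 11, 6, 3, 7, 9, 8] sum 71, len 10
end 11: [10, 8, 5, 11, 6, 3, 7, 9, 8, 5] sum 72, len 10
end 12: [8, 5, 11, 6, 3, 7, 9, 8, 5, 12] sum 74, len 10
end 13: [5, 11, 6, 3, 7, 9, 8, 5, 12, 6] sum 72, len 10
end 14: [11, 6, 3, 7, 9, 8, 5, 12, 6, 7] sum 74, len 10
end 15: [11, 6, 3, 7, 9, 8, 5, 12, 6, 7, 2] sum 76, len 11
end 16: [6, 3, 7, 9, 8, 5, 12, 6, 7, 2, 8] sum 73, len 11
Shortest qualifying length: 10.

10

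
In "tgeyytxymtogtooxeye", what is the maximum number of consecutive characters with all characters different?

add t: [t] len 1
add g: [t, g] len 2
add e: [t, g, e] len 3
add y: [t, g, e, y] len 4
add y (repeat y, move left end past it): [y] len 1
add t: [y, t] len 2
add x: [y, t, x] len 3
add y (repeat y, move left end past it): [t, x, y] len 3
add m: [t, x, y, m] len 4
add t (repeat t, move left end past it): [x, y, m, t] len 4
add o: [x, y, m, t, o] len 5
add g: [x, y, m, t, o, g] len 6
add t (repeat t, move left end past it): [o, g, t] len 3
add o (repeat o, move left end past it): [g, t, o] len 3
add o (repeat o, move left end past it): [o] len 1
add x: [o, x] len 2
add e: [o, x, e] len 3
add y: [o, x, e, y] len 4
add e (repeat e, move left end past it): [y, e] len 2
Longest all-distinct length: 6.

6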